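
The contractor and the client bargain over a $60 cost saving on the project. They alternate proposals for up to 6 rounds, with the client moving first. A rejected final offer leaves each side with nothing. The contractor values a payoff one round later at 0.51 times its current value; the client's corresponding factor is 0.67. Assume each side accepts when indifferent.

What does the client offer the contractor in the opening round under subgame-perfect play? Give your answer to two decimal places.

17.12

By backward induction:
Round 6 (the contractor proposes): the client will accept anything ≥ 0, so the contractor offers 0 and keeps 60.
Round 5 (the client proposes): the contractor can get 60 next round, worth 0.51 × 60 = 30.6 now. The client offers 30.6 and keeps 60 − 30.6 = 29.4.
Round 4 (the contractor proposes): the client can get 29.4 next round, worth 0.67 × 29.4 = 19.698 now; the contractor offers that and keeps 40.302.
Round 3 (the client proposes): the contractor can get 40.302 next round, worth 0.51 × 40.302 = 20.55402 now. The client offers 20.55402 and keeps 60 − 20.55402 = 39.44598.
Round 2 (the contractor proposes): the client can get 39.44598 next round, worth 0.67 × 39.44598 = 26.4288066 now; the contractor offers that and keeps 33.5711934.
Round 1 (the client proposes): the contractor can get 33.5711934 next round, worth 0.51 × 33.5711934 = 17.121308634 now; the client offers that and keeps 42.878691366.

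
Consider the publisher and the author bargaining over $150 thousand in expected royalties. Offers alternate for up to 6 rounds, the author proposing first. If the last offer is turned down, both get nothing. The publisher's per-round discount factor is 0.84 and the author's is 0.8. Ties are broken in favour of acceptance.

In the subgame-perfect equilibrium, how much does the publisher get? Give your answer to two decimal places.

Round 6 (the publisher proposes): rejection yields 0 for the author; the publisher offers 0 and keeps 150.
Round 5 (the author proposes): the publisher can get 150 next round, worth 0.84 × 150 = 126 now; the author offers that and keeps 24.
Round 4 (the publisher proposes): the author can get 24 next round, worth 0.8 × 24 = 19.2 now. The publisher offers 19.2 and keeps 150 − 19.2 = 130.8.
Round 3 (the author proposes): the publisher can get 130.8 next round, worth 0.84 × 130.8 = 109.872 now, so the author offers 109.872, keeping 40.128.
Round 2 (the publisher proposes): the author can get 40.128 next round, worth 0.8 × 40.128 = 32.1024 now. The publisher offers 32.1024 and keeps 150 − 32.1024 = 117.8976.
Round 1 (the author proposes): the publisher can get 117.8976 next round, worth 0.84 × 117.8976 = 99.033984 now. The author offers 99.033984 and keeps 150 − 99.033984 = 50.966016.

99.03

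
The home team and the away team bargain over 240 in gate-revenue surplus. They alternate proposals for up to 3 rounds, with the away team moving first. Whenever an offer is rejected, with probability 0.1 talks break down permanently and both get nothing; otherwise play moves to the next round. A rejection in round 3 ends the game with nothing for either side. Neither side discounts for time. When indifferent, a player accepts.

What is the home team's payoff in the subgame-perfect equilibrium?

21.6

Round 3 (the away team proposes): rejection yields 0 for the home team; the away team offers 0 and keeps 240.
Round 2 (the home team proposes): rejecting gives the away team an expected 0.9 × 240 = 216, so the home team offers 216, keeping 24.
Round 1 (the away team proposes): rejecting gives the home team an expected 0.9 × 24 = 21.6. The away team offers 21.6 and keeps 240 − 21.6 = 218.4.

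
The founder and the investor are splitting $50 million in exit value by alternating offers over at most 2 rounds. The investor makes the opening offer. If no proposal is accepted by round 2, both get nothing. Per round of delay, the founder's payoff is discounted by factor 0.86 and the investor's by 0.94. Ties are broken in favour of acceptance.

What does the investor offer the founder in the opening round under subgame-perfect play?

Round 2 (the founder proposes): the investor will accept anything ≥ 0, so the founder offers 0 and keeps 50.
Round 1 (the investor proposes): the founder can get 50 next round, worth 0.86 × 50 = 43 now; the investor offers that and keeps 7.

43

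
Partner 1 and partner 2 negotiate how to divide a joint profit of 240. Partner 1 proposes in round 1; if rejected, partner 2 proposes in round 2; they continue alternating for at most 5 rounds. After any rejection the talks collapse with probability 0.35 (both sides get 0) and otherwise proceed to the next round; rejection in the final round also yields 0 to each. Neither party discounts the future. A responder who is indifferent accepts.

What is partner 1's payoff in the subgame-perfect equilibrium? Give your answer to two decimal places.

By backward induction:
Round 5 (partner 1 proposes): rejection yields 0 for partner 2; partner 1 offers 0 and keeps 240.
Round 4 (partner 2 proposes): rejecting gives partner 1 an expected 0.65 × 240 = 156. Partner 2 offers 156 and keeps 240 − 156 = 84.
Round 3 (partner 1 proposes): rejecting gives partner 2 an expected 0.65 × 84 = 54.6; partner 1 offers that and keeps 185.4.
Round 2 (partner 2 proposes): rejecting gives partner 1 an expected 0.65 × 185.4 = 120.51, so partner 2 offers 120.51, keeping 119.49.
Round 1 (partner 1 proposes): rejecting gives partner 2 an expected 0.65 × 119.49 = 77.6685. Partner 1 offers 77.6685 and keeps 240 − 77.6685 = 162.3315.

162.33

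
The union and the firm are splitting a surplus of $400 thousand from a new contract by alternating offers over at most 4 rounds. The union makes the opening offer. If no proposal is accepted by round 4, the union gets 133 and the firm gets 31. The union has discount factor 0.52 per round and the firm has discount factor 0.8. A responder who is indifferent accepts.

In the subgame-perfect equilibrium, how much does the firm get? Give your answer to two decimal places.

242.46

Round 4 (the firm proposes): the union gets 133 if talks fail, so the firm offers 133 and keeps 267.
Round 3 (the union proposes): the firm can get 267 next round, worth 0.8 × 267 = 213.6 now. The union offers 213.6 and keeps 400 − 213.6 = 186.4.
Round 2 (the firm proposes): the union can get 186.4 next round, worth 0.52 × 186.4 = 96.928 now. The firm offers 96.928 and keeps 400 − 96.928 = 303.072.
Round 1 (the union proposes): the firm can get 303.072 next round, worth 0.8 × 303.072 = 242.4576 now; the union offers that and keeps 157.5424.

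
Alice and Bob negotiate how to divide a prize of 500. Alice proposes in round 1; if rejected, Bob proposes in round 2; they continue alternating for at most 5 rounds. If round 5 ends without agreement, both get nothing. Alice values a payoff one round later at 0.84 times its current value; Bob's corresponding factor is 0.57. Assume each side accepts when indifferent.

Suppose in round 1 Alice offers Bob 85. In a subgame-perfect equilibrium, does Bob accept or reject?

Work out Bob's continuation value if the offer is rejected.
Round 5 (Alice proposes): Bob will accept anything ≥ 0, so Alice offers 0 and keeps 500.
Round 4 (Bob proposes): Alice can get 500 next round, worth 0.84 × 500 = 420 now; Bob offers that and keeps 80.
Round 3 (Alice proposes): Bob can get 80 next round, worth 0.57 × 80 = 45.6 now, so Alice offers 45.6, keeping 454.4.
Round 2 (Bob proposes): Alice can get 454.4 next round, worth 0.84 × 454.4 = 381.696 now. Bob offers 381.696 and keeps 500 − 381.696 = 118.304.
So by rejecting in round 1, Bob gets 118.304 next round, worth 0.57 × 118.304 = 67.43328 now.
Offer 85 ≥ 67.43328, so Bob accepts.

Accept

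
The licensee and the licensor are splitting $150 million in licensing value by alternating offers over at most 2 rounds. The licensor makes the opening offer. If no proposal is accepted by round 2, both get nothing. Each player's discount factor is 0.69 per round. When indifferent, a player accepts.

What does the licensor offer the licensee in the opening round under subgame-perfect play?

103.5

Round 2 (the licensee proposes): rejection yields 0 for the licensor; the licensee offers 0 and keeps 150.
Round 1 (the licensor proposes): the licensee can get 150 next round, worth 0.69 × 150 = 103.5 now. The licensor offers 103.5 and keeps 150 − 103.5 = 46.5.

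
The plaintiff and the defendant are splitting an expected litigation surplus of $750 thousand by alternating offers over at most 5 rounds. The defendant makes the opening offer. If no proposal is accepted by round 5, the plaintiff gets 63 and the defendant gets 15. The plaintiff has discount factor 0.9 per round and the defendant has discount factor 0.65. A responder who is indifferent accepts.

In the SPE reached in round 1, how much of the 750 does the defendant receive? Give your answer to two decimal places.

353.98

Round 5 (the defendant proposes): the plaintiff gets 63 if talks fail, so the defendant offers 63 and keeps 687.
Round 4 (the plaintiff proposes): the defendant can get 687 next round, worth 0.65 × 687 = 446.55 now, so the plaintiff offers 446.55, keeping 303.45.
Round 3 (the defendant proposes): the plaintiff can get 303.45 next round, worth 0.9 × 303.45 = 273.105 now. The defendant offers 273.105 and keeps 750 − 273.105 = 476.895.
Round 2 (the plaintiff proposes): the defendant can get 476.895 next round, worth 0.65 × 476.895 = 309.98175 now, so the plaintiff offers 309.98175, keeping 440.01825.
Round 1 (the defendant proposes): the plaintiff can get 440.01825 next round, worth 0.9 × 440.01825 = 396.016425 now. The defendant offers 396.016425 and keeps 750 − 396.016425 = 353.983575.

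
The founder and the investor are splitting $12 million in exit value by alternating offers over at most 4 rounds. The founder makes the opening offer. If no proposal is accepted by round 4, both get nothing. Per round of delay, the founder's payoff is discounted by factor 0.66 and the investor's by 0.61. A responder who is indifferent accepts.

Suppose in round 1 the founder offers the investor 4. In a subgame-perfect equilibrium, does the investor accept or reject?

Round 4 (the investor proposes): the founder will accept anything ≥ 0, so the investor offers 0 and keeps 12.
Round 3 (the founder proposes): the investor can get 12 next round, worth 0.61 × 12 = 7.32 now. The founder offers 7.32 and keeps 12 − 7.32 = 4.68.
Round 2 (the investor proposes): the founder can get 4.68 next round, worth 0.66 × 4.68 = 3.0888 now. The investor offers 3.0888 and keeps 12 − 3.0888 = 8.9112.
So by rejecting in round 1, the investor gets 8.9112 next round, worth 0.61 × 8.9112 = 5.435832 now.
Offer 4 < 5.435832, so the investor rejects.

Reject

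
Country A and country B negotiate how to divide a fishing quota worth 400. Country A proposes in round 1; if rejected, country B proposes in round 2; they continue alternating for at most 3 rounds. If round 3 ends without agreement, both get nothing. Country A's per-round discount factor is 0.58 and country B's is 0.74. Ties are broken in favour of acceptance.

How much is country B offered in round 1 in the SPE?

124.32

Work backward from the last round.
Round 3 (country A proposes): country B will accept anything ≥ 0, so country A offers 0 and keeps 400.
Round 2 (country B proposes): country A can get 400 next round, worth 0.58 × 400 = 232 now; country B offers that and keeps 168.
Round 1 (country A proposes): country B can get 168 next round, worth 0.74 × 168 = 124.32 now, so country A offers 124.32, keeping 275.68.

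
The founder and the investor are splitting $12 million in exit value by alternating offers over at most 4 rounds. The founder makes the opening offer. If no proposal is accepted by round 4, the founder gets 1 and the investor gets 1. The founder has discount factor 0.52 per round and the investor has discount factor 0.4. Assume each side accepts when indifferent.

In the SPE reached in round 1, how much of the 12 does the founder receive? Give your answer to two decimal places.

Work backward from the last round.
Round 4 (the investor proposes): the founder gets 1 if talks fail, so the investor offers 1 and keeps 11.
Round 3 (the founder proposes): the investor can get 11 next round, worth 0.4 × 11 = 4.4 now. The founder offers 4.4 and keeps 12 − 4.4 = 7.6.
Round 2 (the investor proposes): the founder can get 7.6 next round, worth 0.52 × 7.6 = 3.952 now. The investor offers 3.952 and keeps 12 − 3.952 = 8.048.
Round 1 (the founder proposes): the investor can get 8.048 next round, worth 0.4 × 8.048 = 3.2192 now, so the founder offers 3.2192, keeping 8.7808.

8.78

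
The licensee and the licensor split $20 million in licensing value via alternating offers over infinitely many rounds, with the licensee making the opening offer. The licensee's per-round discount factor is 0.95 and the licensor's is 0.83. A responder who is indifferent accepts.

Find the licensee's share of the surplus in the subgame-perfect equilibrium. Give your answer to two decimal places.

In a stationary SPE each proposer offers the other exactly their discounted continuation value.
If the licensee keeps x when proposing and the licensor keeps y when proposing, then x = 20 − 0.83y and y = 20 − 0.95x.
Solving: x = 20(1 − 0.83) / (1 − 0.95·0.83) = 3.4 / 0.2115 ≈ 16.0757.
The licensor gets 20 − 16.0757 ≈ 3.9243.

16.08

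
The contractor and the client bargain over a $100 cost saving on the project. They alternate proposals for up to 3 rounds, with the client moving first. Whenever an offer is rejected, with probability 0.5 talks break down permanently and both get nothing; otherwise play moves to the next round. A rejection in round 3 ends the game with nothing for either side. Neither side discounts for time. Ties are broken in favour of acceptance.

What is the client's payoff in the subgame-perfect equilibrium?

75

Round 3 (the client proposes): rejection yields 0 for the contractor; the client offers 0 and keeps 100.
Round 2 (the contractor proposes): rejecting gives the client an expected 0.5 × 100 = 50, so the contractor offers 50, keeping 50.
Round 1 (the client proposes): rejecting gives the contractor an expected 0.5 × 50 = 25. The client offers 25 and keeps 100 − 25 = 75.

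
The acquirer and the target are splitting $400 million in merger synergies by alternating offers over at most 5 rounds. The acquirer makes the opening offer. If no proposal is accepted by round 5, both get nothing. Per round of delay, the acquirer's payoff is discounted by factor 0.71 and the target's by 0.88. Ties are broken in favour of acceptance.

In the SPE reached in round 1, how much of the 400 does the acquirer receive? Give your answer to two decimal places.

234.14

Work backward from the last round.
Round 5 (the acquirer proposes): the target will accept anything ≥ 0, so the acquirer offers 0 and keeps 400.
Round 4 (the target proposes): the acquirer can get 400 next round, worth 0.71 × 400 = 284 now; the target offers that and keeps 116.
Round 3 (the acquirer proposes): the target can get 116 next round, worth 0.88 × 116 = 102.08 now, so the acquirer offers 102.08, keeping 297.92.
Round 2 (the target proposes): the acquirer can get 297.92 next round, worth 0.71 × 297.92 = 211.5232 now; the target offers that and keeps 188.4768.
Round 1 (the acquirer proposes): the target can get 188.4768 next round, worth 0.88 × 188.4768 = 165.859584 now; the acquirer offers that and keeps 234.140416.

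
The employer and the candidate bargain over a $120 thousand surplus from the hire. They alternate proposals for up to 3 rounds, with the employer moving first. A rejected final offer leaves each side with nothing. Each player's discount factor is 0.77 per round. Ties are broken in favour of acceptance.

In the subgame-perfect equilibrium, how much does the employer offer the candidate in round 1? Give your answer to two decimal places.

21.25

By backward induction:
Round 3 (the employer proposes): the candidate will accept anything ≥ 0, so the employer offers 0 and keeps 120.
Round 2 (the candidate proposes): the employer can get 120 next round, worth 0.77 × 120 = 92.4 now. The candidate offers 92.4 and keeps 120 − 92.4 = 27.6.
Round 1 (the employer proposes): the candidate can get 27.6 next round, worth 0.77 × 27.6 = 21.252 now; the employer offers that and keeps 98.748.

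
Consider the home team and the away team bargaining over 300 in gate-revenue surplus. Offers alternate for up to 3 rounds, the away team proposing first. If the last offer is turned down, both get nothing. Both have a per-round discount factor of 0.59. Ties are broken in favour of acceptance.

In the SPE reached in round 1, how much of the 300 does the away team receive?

Round 3 (the away team proposes): the home team will accept anything ≥ 0, so the away team offers 0 and keeps 300.
Round 2 (the home team proposes): the away team can get 300 next round, worth 0.59 × 300 = 177 now. The home team offers 177 and keeps 300 − 177 = 123.
Round 1 (the away team proposes): the home team can get 123 next round, worth 0.59 × 123 = 72.57 now. The away team offers 72.57 and keeps 300 − 72.57 = 227.43.

227.43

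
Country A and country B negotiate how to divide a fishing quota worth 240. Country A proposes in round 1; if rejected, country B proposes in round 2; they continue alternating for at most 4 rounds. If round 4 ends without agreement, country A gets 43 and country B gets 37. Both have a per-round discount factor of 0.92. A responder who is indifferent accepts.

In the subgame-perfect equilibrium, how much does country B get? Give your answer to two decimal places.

171.07

Work backward from the last round.
Round 4 (country B proposes): country A gets 43 if talks fail, so country B offers 43 and keeps 197.
Round 3 (country A proposes): country B can get 197 next round, worth 0.92 × 197 = 181.24 now. Country A offers 181.24 and keeps 240 − 181.24 = 58.76.
Round 2 (country B proposes): country A can get 58.76 next round, worth 0.92 × 58.76 = 54.0592 now. Country B offers 54.0592 and keeps 240 − 54.0592 = 185.9408.
Round 1 (country A proposes): country B can get 185.9408 next round, worth 0.92 × 185.9408 = 171.065536 now. Country A offers 171.065536 and keeps 240 − 171.065536 = 68.934464.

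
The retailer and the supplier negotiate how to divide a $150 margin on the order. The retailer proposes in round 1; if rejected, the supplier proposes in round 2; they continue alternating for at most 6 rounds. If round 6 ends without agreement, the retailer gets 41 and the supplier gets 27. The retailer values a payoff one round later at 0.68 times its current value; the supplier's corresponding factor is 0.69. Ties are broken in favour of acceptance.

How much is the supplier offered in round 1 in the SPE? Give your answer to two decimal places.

65.22

Round 6 (the supplier proposes): the retailer gets 41 if talks fail, so the supplier offers 41 and keeps 109.
Round 5 (the retailer proposes): the supplier can get 109 next round, worth 0.69 × 109 = 75.21 now, so the retailer offers 75.21, keeping 74.79.
Round 4 (the supplier proposes): the retailer can get 74.79 next round, worth 0.68 × 74.79 = 50.8572 now, so the supplier offers 50.8572, keeping 99.1428.
Round 3 (the retailer proposes): the supplier can get 99.1428 next round, worth 0.69 × 99.1428 = 68.408532 now. The retailer offers 68.408532 and keeps 150 − 68.408532 = 81.591468.
Round 2 (the supplier proposes): the retailer can get 81.591468 next round, worth 0.68 × 81.591468 = 55.48219824 now. The supplier offers 55.48219824 and keeps 150 − 55.48219824 = 94.51780176.
Round 1 (the retailer proposes): the supplier can get 94.51780176 next round, worth 0.69 × 94.51780176 = 65.2172832144 now, so the retailer offers 65.2172832144, keeping 84.7827167856.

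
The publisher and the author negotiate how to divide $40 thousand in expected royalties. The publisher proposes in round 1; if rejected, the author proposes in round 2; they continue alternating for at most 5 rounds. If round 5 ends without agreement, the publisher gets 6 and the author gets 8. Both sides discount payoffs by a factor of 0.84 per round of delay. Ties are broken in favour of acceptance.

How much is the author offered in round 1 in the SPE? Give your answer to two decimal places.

Solve by backward induction from round 5.
Round 5 (the publisher proposes): the author gets 8 if talks fail, so the publisher offers 8 and keeps 32.
Round 4 (the author proposes): the publisher can get 32 next round, worth 0.84 × 32 = 26.88 now, so the author offers 26.88, keeping 13.12.
Round 3 (the publisher proposes): the author can get 13.12 next round, worth 0.84 × 13.12 = 11.0208 now, so the publisher offers 11.0208, keeping 28.9792.
Round 2 (the author proposes): the publisher can get 28.9792 next round, worth 0.84 × 28.9792 = 24.342528 now; the author offers that and keeps 15.657472.
Round 1 (the publisher proposes): the author can get 15.657472 next round, worth 0.84 × 15.657472 = 13.15227648 now. The publisher offers 13.15227648 and keeps 40 − 13.15227648 = 26.84772352.

13.15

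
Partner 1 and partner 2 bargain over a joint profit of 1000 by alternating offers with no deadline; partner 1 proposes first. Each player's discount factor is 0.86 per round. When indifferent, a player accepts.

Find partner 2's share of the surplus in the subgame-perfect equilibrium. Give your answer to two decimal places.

462.37

When partner 1 proposes, partner 2 accepts any offer worth at least 0.86 times what partner 2 would get by proposing next round; and vice versa.
This gives x = 1000 − 0.86y and y = 1000 − 0.86x, where x and y are each side's share when it proposes.
Hence (1 − 0.86·0.86)x = 1000(1 − 0.86), i.e. 0.2604·x = 140.
x ≈ 537.6344; partner 2's share is 1000 − x ≈ 462.3656.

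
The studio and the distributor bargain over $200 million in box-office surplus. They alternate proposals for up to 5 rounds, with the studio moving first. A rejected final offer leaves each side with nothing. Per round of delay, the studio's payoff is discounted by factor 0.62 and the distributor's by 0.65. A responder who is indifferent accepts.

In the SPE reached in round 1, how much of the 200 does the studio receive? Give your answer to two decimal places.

130.69

Round 5 (the studio proposes): rejection yields 0 for the distributor; the studio offers 0 and keeps 200.
Round 4 (the distributor proposes): the studio can get 200 next round, worth 0.62 × 200 = 124 now, so the distributor offers 124, keeping 76.
Round 3 (the studio proposes): the distributor can get 76 next round, worth 0.65 × 76 = 49.4 now, so the studio offers 49.4, keeping 150.6.
Round 2 (the distributor proposes): the studio can get 150.6 next round, worth 0.62 × 150.6 = 93.372 now, so the distributor offers 93.372, keeping 106.628.
Round 1 (the studio proposes): the distributor can get 106.628 next round, worth 0.65 × 106.628 = 69.3082 now, so the studio offers 69.3082, keeping 130.6918.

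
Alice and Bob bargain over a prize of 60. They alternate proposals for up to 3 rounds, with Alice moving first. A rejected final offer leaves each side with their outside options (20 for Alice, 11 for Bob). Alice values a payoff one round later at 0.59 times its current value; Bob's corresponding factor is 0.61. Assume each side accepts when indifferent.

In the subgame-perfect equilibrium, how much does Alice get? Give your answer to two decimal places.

41.04

Solve by backward induction from round 3.
Round 3 (Alice proposes): Bob gets 11 if talks fail, so Alice offers 11 and keeps 49.
Round 2 (Bob proposes): Alice can get 49 next round, worth 0.59 × 49 = 28.91 now; Bob offers that and keeps 31.09.
Round 1 (Alice proposes): Bob can get 31.09 next round, worth 0.61 × 31.09 = 18.9649 now, so Alice offers 18.9649, keeping 41.0351.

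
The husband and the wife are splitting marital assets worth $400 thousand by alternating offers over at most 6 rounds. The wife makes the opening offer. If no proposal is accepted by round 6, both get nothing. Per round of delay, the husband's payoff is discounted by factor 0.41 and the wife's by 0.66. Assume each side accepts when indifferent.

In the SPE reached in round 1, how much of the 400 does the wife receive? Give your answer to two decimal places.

Round 6 (the husband proposes): the wife will accept anything ≥ 0, so the husband offers 0 and keeps 400.
Round 5 (the wife proposes): the husband can get 400 next round, worth 0.41 × 400 = 164 now. The wife offers 164 and keeps 400 − 164 = 236.
Round 4 (the husband proposes): the wife can get 236 next round, worth 0.66 × 236 = 155.76 now, so the husband offers 155.76, keeping 244.24.
Round 3 (the wife proposes): the husband can get 244.24 next round, worth 0.41 × 244.24 = 100.1384 now, so the wife offers 100.1384, keeping 299.8616.
Round 2 (the husband proposes): the wife can get 299.8616 next round, worth 0.66 × 299.8616 = 197.908656 now. The husband offers 197.908656 and keeps 400 − 197.908656 = 202.091344.
Round 1 (the wife proposes): the husband can get 202.091344 next round, worth 0.41 × 202.091344 = 82.85745104 now, so the wife offers 82.85745104, keeping 317.14254896.

317.14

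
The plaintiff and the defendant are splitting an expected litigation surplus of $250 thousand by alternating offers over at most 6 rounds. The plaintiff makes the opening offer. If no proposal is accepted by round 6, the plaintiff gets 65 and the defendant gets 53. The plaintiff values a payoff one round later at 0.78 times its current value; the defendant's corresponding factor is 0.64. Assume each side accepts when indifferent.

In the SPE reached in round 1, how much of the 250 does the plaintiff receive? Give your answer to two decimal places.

167.72

By backward induction:
Round 6 (the defendant proposes): the plaintiff gets 65 if talks fail, so the defendant offers 65 and keeps 185.
Round 5 (the plaintiff proposes): the defendant can get 185 next round, worth 0.64 × 185 = 118.4 now, so the plaintiff offers 118.4, keeping 131.6.
Round 4 (the defendant proposes): the plaintiff can get 131.6 next round, worth 0.78 × 131.6 = 102.648 now; the defendant offers that and keeps 147.352.
Round 3 (the plaintiff proposes): the defendant can get 147.352 next round, worth 0.64 × 147.352 = 94.30528 now; the plaintiff offers that and keeps 155.69472.
Round 2 (the defendant proposes): the plaintiff can get 155.69472 next round, worth 0.78 × 155.69472 = 121.4418816 now; the defendant offers that and keeps 128.5581184.
Round 1 (the plaintiff proposes): the defendant can get 128.5581184 next round, worth 0.64 × 128.5581184 = 82.277195776 now, so the plaintiff offers 82.277195776, keeping 167.722804224.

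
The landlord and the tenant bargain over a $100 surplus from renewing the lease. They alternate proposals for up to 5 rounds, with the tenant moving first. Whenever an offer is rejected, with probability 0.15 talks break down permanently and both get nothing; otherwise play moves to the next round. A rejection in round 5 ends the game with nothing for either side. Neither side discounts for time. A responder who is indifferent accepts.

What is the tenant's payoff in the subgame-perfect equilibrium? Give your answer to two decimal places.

By backward induction:
Round 5 (the tenant proposes): the landlord will accept anything ≥ 0, so the tenant offers 0 and keeps 100.
Round 4 (the landlord proposes): rejecting gives the tenant an expected 0.85 × 100 = 85, so the landlord offers 85, keeping 15.
Round 3 (the tenant proposes): rejecting gives the landlord an expected 0.85 × 15 = 12.75; the tenant offers that and keeps 87.25.
Round 2 (the landlord proposes): rejecting gives the tenant an expected 0.85 × 87.25 = 74.1625; the landlord offers that and keeps 25.8375.
Round 1 (the tenant proposes): rejecting gives the landlord an expected 0.85 × 25.8375 = 21.961875. The tenant offers 21.961875 and keeps 100 − 21.961875 = 78.038125.

78.04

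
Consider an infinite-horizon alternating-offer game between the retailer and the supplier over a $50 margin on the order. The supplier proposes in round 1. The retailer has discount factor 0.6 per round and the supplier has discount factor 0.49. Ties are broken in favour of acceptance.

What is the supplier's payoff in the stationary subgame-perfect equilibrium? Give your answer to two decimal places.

28.33

Let x be the supplier's share when the supplier proposes and y be the retailer's share when the retailer proposes.
The retailer accepts iff offered ≥ 0.6·y, so x = 50 − 0.6y. Symmetrically y = 50 − 0.49x.
Substituting: x = 50 − 0.6(50 − 0.49x), giving x(1 − 0.49·0.6) = 50(1 − 0.6).
So x = 50 × 0.4 / 0.706 ≈ 28.3286, and the retailer receives 50 − x ≈ 21.6714.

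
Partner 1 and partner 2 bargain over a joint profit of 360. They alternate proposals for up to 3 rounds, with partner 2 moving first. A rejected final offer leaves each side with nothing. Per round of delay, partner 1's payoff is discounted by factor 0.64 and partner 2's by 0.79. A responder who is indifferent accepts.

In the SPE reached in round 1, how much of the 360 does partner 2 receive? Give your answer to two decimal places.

311.62

Work backward from the last round.
Round 3 (partner 2 proposes): partner 1 will accept anything ≥ 0, so partner 2 offers 0 and keeps 360.
Round 2 (partner 1 proposes): partner 2 can get 360 next round, worth 0.79 × 360 = 284.4 now, so partner 1 offers 284.4, keeping 75.6.
Round 1 (partner 2 proposes): partner 1 can get 75.6 next round, worth 0.64 × 75.6 = 48.384 now. Partner 2 offers 48.384 and keeps 360 − 48.384 = 311.616.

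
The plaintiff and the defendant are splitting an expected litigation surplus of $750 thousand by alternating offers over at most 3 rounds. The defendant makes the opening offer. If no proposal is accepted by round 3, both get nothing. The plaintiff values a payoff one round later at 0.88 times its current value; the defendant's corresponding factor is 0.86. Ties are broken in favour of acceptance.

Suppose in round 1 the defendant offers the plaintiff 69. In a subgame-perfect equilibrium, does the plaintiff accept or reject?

Reject

Work out the plaintiff's continuation value if the offer is rejected.
Round 3 (the defendant proposes): the plaintiff will accept anything ≥ 0, so the defendant offers 0 and keeps 750.
Round 2 (the plaintiff proposes): the defendant can get 750 next round, worth 0.86 × 750 = 645 now. The plaintiff offers 645 and keeps 750 − 645 = 105.
So by rejecting in round 1, the plaintiff gets 105 next round, worth 0.88 × 105 = 92.4 now.
Offer 69 < 92.4, so the plaintiff rejects.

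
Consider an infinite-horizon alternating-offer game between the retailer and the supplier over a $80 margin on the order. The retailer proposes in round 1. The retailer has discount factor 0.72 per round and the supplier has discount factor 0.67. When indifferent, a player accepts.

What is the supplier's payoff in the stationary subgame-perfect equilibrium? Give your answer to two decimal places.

29.00

In a stationary SPE each proposer offers the other exactly their discounted continuation value.
If the retailer keeps x when proposing and the supplier keeps y when proposing, then x = 80 − 0.67y and y = 80 − 0.72x.
Solving: x = 80(1 − 0.67) / (1 − 0.72·0.67) = 26.4 / 0.5176 ≈ 51.0046.
The supplier gets 80 − 51.0046 ≈ 28.9954.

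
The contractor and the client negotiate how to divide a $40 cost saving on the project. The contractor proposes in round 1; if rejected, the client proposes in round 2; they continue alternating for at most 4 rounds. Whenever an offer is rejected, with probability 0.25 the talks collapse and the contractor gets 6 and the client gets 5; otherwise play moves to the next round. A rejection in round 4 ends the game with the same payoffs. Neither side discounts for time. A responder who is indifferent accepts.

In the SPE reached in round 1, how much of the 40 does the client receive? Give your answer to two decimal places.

22.67

Round 4 (the client proposes): the contractor gets 6 if talks fail, so the client offers 6 and keeps 34.
Round 3 (the contractor proposes): rejecting gives the client an expected 0.75 × 34 + 0.25 × 5 = 26.75; the contractor offers that and keeps 13.25.
Round 2 (the client proposes): rejecting gives the contractor an expected 0.75 × 13.25 + 0.25 × 6 = 11.4375, so the client offers 11.4375, keeping 28.5625.
Round 1 (the contractor proposes): rejecting gives the client an expected 0.75 × 28.5625 + 0.25 × 5 = 22.671875; the contractor offers that and keeps 17.328125.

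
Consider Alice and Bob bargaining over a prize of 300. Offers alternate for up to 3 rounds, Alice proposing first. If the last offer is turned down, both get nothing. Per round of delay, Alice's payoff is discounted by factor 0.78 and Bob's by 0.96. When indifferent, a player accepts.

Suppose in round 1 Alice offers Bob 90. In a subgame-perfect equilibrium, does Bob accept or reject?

Accept

Round 3 (Alice proposes): Bob will accept anything ≥ 0, so Alice offers 0 and keeps 300.
Round 2 (Bob proposes): Alice can get 300 next round, worth 0.78 × 300 = 234 now, so Bob offers 234, keeping 66.
So by rejecting in round 1, Bob gets 66 next round, worth 0.96 × 66 = 63.36 now.
Offer 90 ≥ 63.36, so Bob accepts.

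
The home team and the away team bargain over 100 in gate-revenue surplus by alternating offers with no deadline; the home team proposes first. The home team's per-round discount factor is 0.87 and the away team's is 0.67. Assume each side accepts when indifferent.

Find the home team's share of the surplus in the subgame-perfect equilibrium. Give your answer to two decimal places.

In a stationary SPE each proposer offers the other exactly their discounted continuation value.
If the home team keeps x when proposing and the away team keeps y when proposing, then x = 100 − 0.67y and y = 100 − 0.87x.
Solving: x = 100(1 − 0.67) / (1 − 0.87·0.67) = 33 / 0.4171 ≈ 79.1177.
The away team gets 100 − 79.1177 ≈ 20.8823.

79.12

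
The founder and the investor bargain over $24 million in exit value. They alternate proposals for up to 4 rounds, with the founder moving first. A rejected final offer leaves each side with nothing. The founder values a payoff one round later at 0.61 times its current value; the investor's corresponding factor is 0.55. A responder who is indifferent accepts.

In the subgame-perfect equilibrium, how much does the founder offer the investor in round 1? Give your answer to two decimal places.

9.58

Round 4 (the investor proposes): rejection yields 0 for the founder; the investor offers 0 and keeps 24.
Round 3 (the founder proposes): the investor can get 24 next round, worth 0.55 × 24 = 13.2 now, so the founder offers 13.2, keeping 10.8.
Round 2 (the investor proposes): the founder can get 10.8 next round, worth 0.61 × 10.8 = 6.588 now. The investor offers 6.588 and keeps 24 − 6.588 = 17.412.
Round 1 (the founder proposes): the investor can get 17.412 next round, worth 0.55 × 17.412 = 9.5766 now, so the founder offers 9.5766, keeping 14.4234.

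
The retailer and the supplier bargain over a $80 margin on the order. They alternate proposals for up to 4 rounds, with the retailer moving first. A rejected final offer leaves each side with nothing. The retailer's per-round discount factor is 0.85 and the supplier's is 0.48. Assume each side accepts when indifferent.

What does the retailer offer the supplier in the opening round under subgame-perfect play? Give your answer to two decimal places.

21.43

Solve by backward induction from round 4.
Round 4 (the supplier proposes): the retailer will accept anything ≥ 0, so the supplier offers 0 and keeps 80.
Round 3 (the retailer proposes): the supplier can get 80 next round, worth 0.48 × 80 = 38.4 now. The retailer offers 38.4 and keeps 80 − 38.4 = 41.6.
Round 2 (the supplier proposes): the retailer can get 41.6 next round, worth 0.85 × 41.6 = 35.36 now, so the supplier offers 35.36, keeping 44.64.
Round 1 (the retailer proposes): the supplier can get 44.64 next round, worth 0.48 × 44.64 = 21.4272 now. The retailer offers 21.4272 and keeps 80 − 21.4272 = 58.5728.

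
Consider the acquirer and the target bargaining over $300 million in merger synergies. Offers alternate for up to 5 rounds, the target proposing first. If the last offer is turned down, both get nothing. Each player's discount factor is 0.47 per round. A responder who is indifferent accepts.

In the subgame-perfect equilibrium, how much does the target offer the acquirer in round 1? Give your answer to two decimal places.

91.24

Round 5 (the target proposes): the acquirer will accept anything ≥ 0, so the target offers 0 and keeps 300.
Round 4 (the acquirer proposes): the target can get 300 next round, worth 0.47 × 300 = 141 now, so the acquirer offers 141, keeping 159.
Round 3 (the target proposes): the acquirer can get 159 next round, worth 0.47 × 159 = 74.73 now, so the target offers 74.73, keeping 225.27.
Round 2 (the acquirer proposes): the target can get 225.27 next round, worth 0.47 × 225.27 = 105.8769 now, so the acquirer offers 105.8769, keeping 194.1231.
Round 1 (the target proposes): the acquirer can get 194.1231 next round, worth 0.47 × 194.1231 = 91.237857 now. The target offers 91.237857 and keeps 300 − 91.237857 = 208.762143.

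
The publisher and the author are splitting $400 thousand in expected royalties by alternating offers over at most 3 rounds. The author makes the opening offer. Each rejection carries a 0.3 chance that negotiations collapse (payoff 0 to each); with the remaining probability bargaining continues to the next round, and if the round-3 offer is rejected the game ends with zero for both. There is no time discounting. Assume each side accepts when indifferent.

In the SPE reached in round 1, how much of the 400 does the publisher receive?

84

Round 3 (the author proposes): rejection yields 0 for the publisher; the author offers 0 and keeps 400.
Round 2 (the publisher proposes): rejecting gives the author an expected 0.7 × 400 = 280; the publisher offers that and keeps 120.
Round 1 (the author proposes): rejecting gives the publisher an expected 0.7 × 120 = 84. The author offers 84 and keeps 400 − 84 = 316.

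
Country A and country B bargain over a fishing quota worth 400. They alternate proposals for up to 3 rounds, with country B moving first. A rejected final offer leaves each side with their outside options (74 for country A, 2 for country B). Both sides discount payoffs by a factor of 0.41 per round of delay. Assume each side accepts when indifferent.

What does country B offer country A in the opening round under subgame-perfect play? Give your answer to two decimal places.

109.20

Round 3 (country B proposes): country A gets 74 if talks fail, so country B offers 74 and keeps 326.
Round 2 (country A proposes): country B can get 326 next round, worth 0.41 × 326 = 133.66 now; country A offers that and keeps 266.34.
Round 1 (country B proposes): country A can get 266.34 next round, worth 0.41 × 266.34 = 109.1994 now. Country B offers 109.1994 and keeps 400 − 109.1994 = 290.8006.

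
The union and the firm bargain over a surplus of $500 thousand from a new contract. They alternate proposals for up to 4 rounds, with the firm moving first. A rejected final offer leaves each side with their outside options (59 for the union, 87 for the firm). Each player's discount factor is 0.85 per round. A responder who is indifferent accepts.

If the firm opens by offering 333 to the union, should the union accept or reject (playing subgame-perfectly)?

Round 4 (the union proposes): the firm gets 87 if talks fail, so the union offers 87 and keeps 413.
Round 3 (the firm proposes): the union can get 413 next round, worth 0.85 × 413 = 351.05 now. The firm offers 351.05 and keeps 500 − 351.05 = 148.95.
Round 2 (the union proposes): the firm can get 148.95 next round, worth 0.85 × 148.95 = 126.6075 now, so the union offers 126.6075, keeping 373.3925.
So by rejecting in round 1, the union gets 373.3925 next round, worth 0.85 × 373.3925 = 317.383625 now.
Offer 333 ≥ 317.383625, so the union accepts.

Accept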